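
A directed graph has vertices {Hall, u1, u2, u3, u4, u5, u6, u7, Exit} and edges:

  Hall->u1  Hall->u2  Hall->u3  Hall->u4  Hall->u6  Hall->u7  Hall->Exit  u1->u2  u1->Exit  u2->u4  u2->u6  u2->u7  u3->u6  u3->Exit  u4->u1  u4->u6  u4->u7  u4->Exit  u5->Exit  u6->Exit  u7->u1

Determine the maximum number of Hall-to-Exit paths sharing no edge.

5

Assign every edge capacity 1; by Menger, the answer equals the max flow.
Path Hall→Exit (+1); total 1.
Path Hall→u1→Exit (+1); total 2.
Path Hall→u3→Exit (+1); total 3.
Path Hall→u4→Exit (+1); total 4.
Path Hall→u6→Exit (+1); total 5.
No residual Hall→Exit path; max flow = 5.
Certifying cut of size 5: {Hall→Exit, Hall→u3, u1→Exit, u4→Exit, u6→Exit}.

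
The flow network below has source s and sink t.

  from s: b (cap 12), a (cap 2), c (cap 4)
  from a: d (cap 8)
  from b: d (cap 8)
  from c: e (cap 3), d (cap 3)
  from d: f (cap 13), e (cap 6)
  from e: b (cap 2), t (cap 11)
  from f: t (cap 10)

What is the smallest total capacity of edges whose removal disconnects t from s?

Augment s→c→e→t: bottleneck 3, flow now 3.
Augment s→a→d→e→t: bottleneck 2, flow now 5.
Augment s→b→d→e→t: bottleneck 4, flow now 9.
Augment s→b→d→f→t: bottleneck 4, flow now 13.
Augment s→c→d→f→t: bottleneck 1, flow now 14.
No augmenting path remains; maximum flow = 14.
By max-flow min-cut, the minimum cut capacity equals the max flow.
In the residual graph, reachable from s: {s, b}.
Min-cut edges: s→a (2), s→c (4), b→d (8); capacity 2 + 4 + 8 = 14.

14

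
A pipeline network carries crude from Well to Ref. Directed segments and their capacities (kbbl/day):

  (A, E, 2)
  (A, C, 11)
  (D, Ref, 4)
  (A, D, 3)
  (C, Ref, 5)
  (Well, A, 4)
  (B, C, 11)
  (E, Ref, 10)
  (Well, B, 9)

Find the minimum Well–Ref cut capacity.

9

Augment Well→A→C→Ref: bottleneck 4, flow now 4.
Augment Well→B→C→Ref: bottleneck 1, flow now 5.
Augment Well→B→C→A→D→Ref: bottleneck 3, flow now 8. (uses reverse residual edge)
Augment Well→B→C→A→E→Ref: bottleneck 1, flow now 9. (uses reverse residual edge)
No augmenting path remains; maximum flow = 9.
By max-flow min-cut, the minimum cut capacity equals the max flow.
In the residual graph, reachable from Well: {Well, B, C}.
Min-cut edges: Well→A (4), C→Ref (5); capacity 4 + 5 = 9.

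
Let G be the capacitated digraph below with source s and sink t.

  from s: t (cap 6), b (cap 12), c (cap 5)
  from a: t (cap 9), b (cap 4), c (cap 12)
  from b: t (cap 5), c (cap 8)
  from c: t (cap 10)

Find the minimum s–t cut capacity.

21

Augment s→t: bottleneck 6, flow now 6.
Augment s→b→t: bottleneck 5, flow now 11.
Augment s→c→t: bottleneck 5, flow now 16.
Augment s→b→c→t: bottleneck 5, flow now 21.
No augmenting path remains; maximum flow = 21.
By max-flow min-cut, the minimum cut capacity equals the max flow.
In the residual graph, reachable from s: {s, b, c}.
Min-cut edges: s→t (6), b→t (5), c→t (10); capacity 6 + 5 + 10 = 21.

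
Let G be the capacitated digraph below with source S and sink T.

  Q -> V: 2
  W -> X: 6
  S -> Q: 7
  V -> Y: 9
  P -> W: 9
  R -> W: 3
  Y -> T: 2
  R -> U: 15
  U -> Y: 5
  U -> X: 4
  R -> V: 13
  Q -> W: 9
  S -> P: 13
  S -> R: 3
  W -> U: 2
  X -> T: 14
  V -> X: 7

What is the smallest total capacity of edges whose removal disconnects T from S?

Augment S→P→W→X→T: bottleneck 6, flow now 6.
Augment S→Q→V→X→T: bottleneck 2, flow now 8.
Augment S→R→U→X→T: bottleneck 3, flow now 11.
Augment S→P→W→U→X→T: bottleneck 1, flow now 12.
Augment S→P→W→U→Y→T: bottleneck 1, flow now 13.
No augmenting path remains; maximum flow = 13.
By max-flow min-cut, the minimum cut capacity equals the max flow.
In the residual graph, reachable from S: {S, P, Q, W}.
Min-cut edges: S→R (3), Q→V (2), W→U (2), W→X (6); capacity 3 + 2 + 2 + 6 = 13.

13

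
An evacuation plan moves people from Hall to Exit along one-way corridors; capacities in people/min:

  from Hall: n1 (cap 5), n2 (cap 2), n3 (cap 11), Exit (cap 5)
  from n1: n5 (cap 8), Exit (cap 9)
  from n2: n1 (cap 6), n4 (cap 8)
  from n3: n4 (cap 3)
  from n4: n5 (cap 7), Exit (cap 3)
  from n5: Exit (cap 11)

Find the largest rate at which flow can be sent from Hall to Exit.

15

Augment Hall→Exit: bottleneck 5, flow now 5.
Augment Hall→n1→Exit: bottleneck 5, flow now 10.
Augment Hall→n2→n1→Exit: bottleneck 2, flow now 12.
Augment Hall→n3→n4→Exit: bottleneck 3, flow now 15.
No augmenting path remains; maximum flow = 15.
In the residual graph, reachable from Hall: {Hall, n3}.
Min-cut edges: Hall→n1 (5), Hall→n2 (2), Hall→Exit (5), n3→n4 (3); capacity 5 + 2 + 5 + 3 = 15.
This cut is saturated, so no flow can exceed 15.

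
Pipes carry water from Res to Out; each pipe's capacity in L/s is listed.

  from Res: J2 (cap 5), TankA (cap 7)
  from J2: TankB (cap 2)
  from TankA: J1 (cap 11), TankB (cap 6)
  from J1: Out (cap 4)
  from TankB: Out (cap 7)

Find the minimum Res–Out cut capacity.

9

Augment Res→J2→TankB→Out: bottleneck 2, flow now 2.
Augment Res→TankA→J1→Out: bottleneck 4, flow now 6.
Augment Res→TankA→TankB→Out: bottleneck 3, flow now 9.
No augmenting path remains; maximum flow = 9.
By max-flow min-cut, the minimum cut capacity equals the max flow.
In the residual graph, reachable from Res: {Res, J2}.
Min-cut edges: Res→TankA (7), J2→TankB (2); capacity 7 + 2 = 9.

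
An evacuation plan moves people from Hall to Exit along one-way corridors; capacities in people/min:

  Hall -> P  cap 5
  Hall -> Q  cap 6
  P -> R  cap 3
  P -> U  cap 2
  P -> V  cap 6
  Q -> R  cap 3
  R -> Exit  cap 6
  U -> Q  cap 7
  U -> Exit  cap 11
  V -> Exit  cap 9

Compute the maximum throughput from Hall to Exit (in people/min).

8

Augment Hall→P→R→Exit: bottleneck 3, flow now 3.
Augment Hall→P→U→Exit: bottleneck 2, flow now 5.
Augment Hall→Q→R→Exit: bottleneck 3, flow now 8.
No augmenting path remains; maximum flow = 8.
In the residual graph, reachable from Hall: {Hall, Q}.
Min-cut edges: Hall→P (5), Q→R (3); capacity 5 + 3 = 8.
This cut is saturated, so no flow can exceed 8.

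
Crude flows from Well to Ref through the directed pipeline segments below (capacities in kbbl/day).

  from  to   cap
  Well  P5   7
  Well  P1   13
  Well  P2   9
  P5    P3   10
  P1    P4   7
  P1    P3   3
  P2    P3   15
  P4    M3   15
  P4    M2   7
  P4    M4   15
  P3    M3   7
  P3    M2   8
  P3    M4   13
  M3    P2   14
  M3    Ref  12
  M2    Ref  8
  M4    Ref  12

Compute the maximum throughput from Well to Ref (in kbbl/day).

26

Augment Well→P5→P3→M3→Ref: bottleneck 7, flow now 7.
Augment Well→P1→P4→M3→Ref: bottleneck 5, flow now 12.
Augment Well→P1→P4→M2→Ref: bottleneck 2, flow now 14.
Augment Well→P1→P3→M2→Ref: bottleneck 3, flow now 17.
Augment Well→P2→P3→M2→Ref: bottleneck 3, flow now 20.
Augment Well→P2→P3→M4→Ref: bottleneck 6, flow now 26.
No augmenting path remains; maximum flow = 26.
In the residual graph, reachable from Well: {Well, P1}.
Min-cut edges: Well→P5 (7), Well→P2 (9), P1→P4 (7), P1→P3 (3); capacity 7 + 9 + 7 + 3 = 26.
This cut is saturated, so no flow can exceed 26.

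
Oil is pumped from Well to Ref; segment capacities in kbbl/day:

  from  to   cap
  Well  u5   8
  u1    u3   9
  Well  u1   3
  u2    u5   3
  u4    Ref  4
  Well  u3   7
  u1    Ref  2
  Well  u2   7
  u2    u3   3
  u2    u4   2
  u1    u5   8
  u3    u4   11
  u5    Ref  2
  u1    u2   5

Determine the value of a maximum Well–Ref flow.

Augment Well→u1→Ref: bottleneck 2, flow now 2.
Augment Well→u5→Ref: bottleneck 2, flow now 4.
Augment Well→u2→u4→Ref: bottleneck 2, flow now 6.
Augment Well→u3→u4→Ref: bottleneck 2, flow now 8.
No augmenting path remains; maximum flow = 8.
In the residual graph, reachable from Well: {Well, u1, u2, u3, u4, u5}.
Min-cut edges: u1→Ref (2), u4→Ref (4), u5→Ref (2); capacity 2 + 4 + 2 = 8.
This cut is saturated, so no flow can exceed 8.

8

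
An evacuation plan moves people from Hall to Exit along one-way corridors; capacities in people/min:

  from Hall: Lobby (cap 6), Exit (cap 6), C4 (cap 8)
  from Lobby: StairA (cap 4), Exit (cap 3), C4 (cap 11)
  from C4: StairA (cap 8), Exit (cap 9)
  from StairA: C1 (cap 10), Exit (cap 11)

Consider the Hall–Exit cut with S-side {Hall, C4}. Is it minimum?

Given cut capacity: 6 + 6 + 8 + 9 = 29.
Augment Hall→Exit: bottleneck 6, flow now 6.
Augment Hall→Lobby→Exit: bottleneck 3, flow now 9.
Augment Hall→C4→Exit: bottleneck 8, flow now 17.
Augment Hall→Lobby→C4→Exit: bottleneck 1, flow now 18.
Augment Hall→Lobby→StairA→Exit: bottleneck 2, flow now 20.
No augmenting path remains; maximum flow = 20.
In the residual graph, reachable from Hall: {Hall}.
Min-cut edges: Hall→Lobby (6), Hall→C4 (8), Hall→Exit (6); capacity 6 + 8 + 6 = 20.
Cut capacity 29 exceeds the max flow 20, so it is not minimum.

No — its capacity is 29, but the minimum cut has capacity 20.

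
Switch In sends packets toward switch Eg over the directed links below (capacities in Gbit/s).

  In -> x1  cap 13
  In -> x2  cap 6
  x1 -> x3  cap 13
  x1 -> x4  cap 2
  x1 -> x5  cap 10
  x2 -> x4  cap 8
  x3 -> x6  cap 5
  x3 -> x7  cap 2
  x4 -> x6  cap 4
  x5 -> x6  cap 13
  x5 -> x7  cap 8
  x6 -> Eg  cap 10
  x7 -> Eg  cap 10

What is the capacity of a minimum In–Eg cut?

Augment In→x1→x3→x6→Eg: bottleneck 5, flow now 5.
Augment In→x1→x3→x7→Eg: bottleneck 2, flow now 7.
Augment In→x1→x4→x6→Eg: bottleneck 2, flow now 9.
Augment In→x1→x5→x6→Eg: bottleneck 3, flow now 12.
Augment In→x1→x5→x7→Eg: bottleneck 1, flow now 13.
Augment In→x2→x4→x1→x5→x7→Eg: bottleneck 2, flow now 15. (uses reverse residual edge)
Augment In→x2→x4→x6→x5→x7→Eg: bottleneck 2, flow now 17. (uses reverse residual edge)
No augmenting path remains; maximum flow = 17.
By max-flow min-cut, the minimum cut capacity equals the max flow.
In the residual graph, reachable from In: {In, x2, x4}.
Min-cut edges: In→x1 (13), x4→x6 (4); capacity 13 + 4 = 17.

17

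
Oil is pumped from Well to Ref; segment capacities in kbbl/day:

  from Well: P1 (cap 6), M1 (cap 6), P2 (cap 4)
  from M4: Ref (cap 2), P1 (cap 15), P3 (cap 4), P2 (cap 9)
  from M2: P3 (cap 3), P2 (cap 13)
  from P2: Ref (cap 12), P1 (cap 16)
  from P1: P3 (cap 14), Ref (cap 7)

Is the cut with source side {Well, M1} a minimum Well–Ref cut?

Yes — it is a minimum cut (capacity 10).

Given cut capacity: 4 + 6 = 10.
Augment Well→P2→Ref: bottleneck 4, flow now 4.
Augment Well→P1→Ref: bottleneck 6, flow now 10.
No augmenting path remains; maximum flow = 10.
Cut capacity 10 equals the max flow, so it is a minimum cut.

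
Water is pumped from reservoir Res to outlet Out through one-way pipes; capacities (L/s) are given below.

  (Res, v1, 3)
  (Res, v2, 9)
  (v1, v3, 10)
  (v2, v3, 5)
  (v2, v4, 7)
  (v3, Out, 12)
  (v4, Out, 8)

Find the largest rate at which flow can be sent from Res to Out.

Augment Res→v1→v3→Out: bottleneck 3, flow now 3.
Augment Res→v2→v3→Out: bottleneck 5, flow now 8.
Augment Res→v2→v4→Out: bottleneck 4, flow now 12.
No augmenting path remains; maximum flow = 12.
In the residual graph, reachable from Res: {Res}.
Min-cut edges: Res→v1 (3), Res→v2 (9); capacity 3 + 9 = 12.
This cut is saturated, so no flow can exceed 12.

12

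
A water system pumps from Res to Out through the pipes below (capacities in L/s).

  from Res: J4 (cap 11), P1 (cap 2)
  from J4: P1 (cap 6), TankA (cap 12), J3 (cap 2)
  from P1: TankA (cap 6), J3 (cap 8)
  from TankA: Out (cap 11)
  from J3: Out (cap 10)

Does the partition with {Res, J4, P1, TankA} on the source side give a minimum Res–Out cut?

Given cut capacity: 2 + 8 + 11 = 21.
Augment Res→J4→TankA→Out: bottleneck 11, flow now 11.
Augment Res→P1→J3→Out: bottleneck 2, flow now 13.
No augmenting path remains; maximum flow = 13.
In the residual graph, reachable from Res: {Res}.
Min-cut edges: Res→J4 (11), Res→P1 (2); capacity 11 + 2 = 13.
Cut capacity 21 exceeds the max flow 13, so it is not minimum.

No — its capacity is 21, but the minimum cut has capacity 13.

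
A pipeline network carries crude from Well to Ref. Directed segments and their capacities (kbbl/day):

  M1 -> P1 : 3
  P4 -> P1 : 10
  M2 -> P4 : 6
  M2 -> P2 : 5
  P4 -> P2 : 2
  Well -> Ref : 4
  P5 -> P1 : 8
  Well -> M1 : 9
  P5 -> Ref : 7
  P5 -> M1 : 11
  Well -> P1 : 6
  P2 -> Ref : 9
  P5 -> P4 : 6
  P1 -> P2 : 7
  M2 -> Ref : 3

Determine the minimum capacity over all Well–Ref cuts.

Augment Well→Ref: bottleneck 4, flow now 4.
Augment Well→P1→P2→Ref: bottleneck 6, flow now 10.
Augment Well→M1→P1→P2→Ref: bottleneck 1, flow now 11.
No augmenting path remains; maximum flow = 11.
By max-flow min-cut, the minimum cut capacity equals the max flow.
In the residual graph, reachable from Well: {Well, M1, P1}.
Min-cut edges: Well→Ref (4), P1→P2 (7); capacity 4 + 7 = 11.

11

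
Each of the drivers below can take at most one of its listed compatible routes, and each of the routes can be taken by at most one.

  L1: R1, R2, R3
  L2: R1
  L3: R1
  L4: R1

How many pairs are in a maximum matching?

Unit-capacity flow: source→left, listed edges, right→sink; max matching = max flow.
Augmenting path L1→R1 (+1); matched 1.
Augmenting path L2→R1→L1→R2 (+1); matched 2.
No augmenting path remains; maximum matching = 2.
König certificate: {L1, R1} is a vertex cover of size 2 (every listed pair touches it), so no matching can be larger.

2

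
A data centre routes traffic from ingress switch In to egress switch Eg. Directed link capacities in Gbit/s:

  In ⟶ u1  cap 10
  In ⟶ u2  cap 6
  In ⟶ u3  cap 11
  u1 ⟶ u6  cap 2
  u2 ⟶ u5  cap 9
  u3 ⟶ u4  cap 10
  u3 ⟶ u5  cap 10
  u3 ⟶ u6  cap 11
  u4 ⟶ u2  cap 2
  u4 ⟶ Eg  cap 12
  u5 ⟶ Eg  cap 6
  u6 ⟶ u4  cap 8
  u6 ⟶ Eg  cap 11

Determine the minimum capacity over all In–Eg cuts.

Augment In→u1→u6→Eg: bottleneck 2, flow now 2.
Augment In→u2→u5→Eg: bottleneck 6, flow now 8.
Augment In→u3→u4→Eg: bottleneck 10, flow now 18.
Augment In→u3→u6→Eg: bottleneck 1, flow now 19.
No augmenting path remains; maximum flow = 19.
By max-flow min-cut, the minimum cut capacity equals the max flow.
In the residual graph, reachable from In: {In, u1}.
Min-cut edges: In→u2 (6), In→u3 (11), u1→u6 (2); capacity 6 + 11 + 2 = 19.

19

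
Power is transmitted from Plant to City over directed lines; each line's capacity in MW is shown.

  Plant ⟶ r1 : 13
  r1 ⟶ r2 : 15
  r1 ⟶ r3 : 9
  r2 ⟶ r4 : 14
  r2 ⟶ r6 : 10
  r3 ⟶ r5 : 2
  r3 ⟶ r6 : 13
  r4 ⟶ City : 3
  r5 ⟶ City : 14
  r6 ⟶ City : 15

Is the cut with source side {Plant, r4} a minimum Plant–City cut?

Given cut capacity: 13 + 3 = 16.
Augment Plant→r1→r2→r4→City: bottleneck 3, flow now 3.
Augment Plant→r1→r2→r6→City: bottleneck 10, flow now 13.
No augmenting path remains; maximum flow = 13.
In the residual graph, reachable from Plant: {Plant}.
Min-cut edges: Plant→r1 (13); capacity 13 = 13.
Cut capacity 16 exceeds the max flow 13, so it is not minimum.

No — its capacity is 16, but the minimum cut has capacity 13.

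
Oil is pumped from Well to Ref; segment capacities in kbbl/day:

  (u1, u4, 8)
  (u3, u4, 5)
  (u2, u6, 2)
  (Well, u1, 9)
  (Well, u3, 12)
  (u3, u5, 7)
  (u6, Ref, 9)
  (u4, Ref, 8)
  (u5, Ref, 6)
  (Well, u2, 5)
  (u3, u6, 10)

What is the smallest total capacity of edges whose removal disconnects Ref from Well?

22

Augment Well→u1→u4→Ref: bottleneck 8, flow now 8.
Augment Well→u2→u6→Ref: bottleneck 2, flow now 10.
Augment Well→u3→u5→Ref: bottleneck 6, flow now 16.
Augment Well→u3→u6→Ref: bottleneck 6, flow now 22.
No augmenting path remains; maximum flow = 22.
By max-flow min-cut, the minimum cut capacity equals the max flow.
In the residual graph, reachable from Well: {Well, u1, u2}.
Min-cut edges: Well→u3 (12), u1→u4 (8), u2→u6 (2); capacity 12 + 8 + 2 = 22.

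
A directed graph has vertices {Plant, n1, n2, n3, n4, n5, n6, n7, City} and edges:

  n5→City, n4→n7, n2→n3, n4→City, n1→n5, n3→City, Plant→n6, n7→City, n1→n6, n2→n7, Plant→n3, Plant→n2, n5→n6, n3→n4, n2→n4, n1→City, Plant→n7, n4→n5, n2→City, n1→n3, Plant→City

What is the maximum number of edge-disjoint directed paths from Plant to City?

4

Assign every edge capacity 1; by Menger, the answer equals the max flow.
Path Plant→City (+1); total 1.
Path Plant→n2→City (+1); total 2.
Path Plant→n3→City (+1); total 3.
Path Plant→n7→City (+1); total 4.
No residual Plant→City path; max flow = 4.
Certifying cut of size 4: {Plant→City, Plant→n2, Plant→n3, Plant→n7}.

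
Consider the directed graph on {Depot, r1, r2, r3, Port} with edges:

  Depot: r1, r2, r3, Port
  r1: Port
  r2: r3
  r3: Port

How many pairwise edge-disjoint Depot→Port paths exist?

Assign every edge capacity 1; by Menger, the answer equals the max flow.
Path Depot→Port (+1); total 1.
Path Depot→r1→Port (+1); total 2.
Path Depot→r3→Port (+1); total 3.
No residual Depot→Port path; max flow = 3.
Certifying cut of size 3: {Depot→Port, Depot→r1, r3→Port}.

3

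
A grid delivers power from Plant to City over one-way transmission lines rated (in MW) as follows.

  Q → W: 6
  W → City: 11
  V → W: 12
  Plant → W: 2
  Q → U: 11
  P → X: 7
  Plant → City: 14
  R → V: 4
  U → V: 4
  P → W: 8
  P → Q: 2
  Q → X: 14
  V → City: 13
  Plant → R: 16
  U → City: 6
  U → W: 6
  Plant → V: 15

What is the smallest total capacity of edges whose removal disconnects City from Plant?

35

Augment Plant→City: bottleneck 14, flow now 14.
Augment Plant→V→City: bottleneck 13, flow now 27.
Augment Plant→W→City: bottleneck 2, flow now 29.
Augment Plant→V→W→City: bottleneck 2, flow now 31.
Augment Plant→R→V→W→City: bottleneck 4, flow now 35.
No augmenting path remains; maximum flow = 35.
By max-flow min-cut, the minimum cut capacity equals the max flow.
In the residual graph, reachable from Plant: {Plant, R}.
Min-cut edges: Plant→V (15), Plant→W (2), Plant→City (14), R→V (4); capacity 15 + 2 + 14 + 4 = 35.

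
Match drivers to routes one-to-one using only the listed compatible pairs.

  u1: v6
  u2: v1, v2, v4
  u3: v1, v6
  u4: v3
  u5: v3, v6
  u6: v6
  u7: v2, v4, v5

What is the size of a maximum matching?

5

Unit-capacity flow: source→left, listed edges, right→sink; max matching = max flow.
Augmenting path u1→v6 (+1); matched 1.
Augmenting path u2→v1 (+1); matched 2.
Augmenting path u4→v3 (+1); matched 3.
Augmenting path u7→v2 (+1); matched 4.
Augmenting path u3→v1→u2→v4 (+1); matched 5.
No augmenting path remains; maximum matching = 5.
König certificate: {u2, u3, u7, v3, v6} is a vertex cover of size 5 (every listed pair touches it), so no matching can be larger.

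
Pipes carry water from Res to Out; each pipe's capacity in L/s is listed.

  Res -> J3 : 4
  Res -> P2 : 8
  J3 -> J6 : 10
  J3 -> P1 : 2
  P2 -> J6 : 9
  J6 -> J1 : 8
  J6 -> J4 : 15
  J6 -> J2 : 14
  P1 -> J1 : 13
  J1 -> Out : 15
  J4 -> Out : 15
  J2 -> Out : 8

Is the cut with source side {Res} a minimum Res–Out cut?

Given cut capacity: 4 + 8 = 12.
Augment Res→J3→J6→J1→Out: bottleneck 4, flow now 4.
Augment Res→P2→J6→J1→Out: bottleneck 4, flow now 8.
Augment Res→P2→J6→J4→Out: bottleneck 4, flow now 12.
No augmenting path remains; maximum flow = 12.
Cut capacity 12 equals the max flow, so it is a minimum cut.

Yes — it is a minimum cut (capacity 12).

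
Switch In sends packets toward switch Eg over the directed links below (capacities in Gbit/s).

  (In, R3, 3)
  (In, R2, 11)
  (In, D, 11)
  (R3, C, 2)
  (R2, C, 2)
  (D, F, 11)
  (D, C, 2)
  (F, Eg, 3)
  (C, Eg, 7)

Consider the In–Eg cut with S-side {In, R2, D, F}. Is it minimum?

No — its capacity is 10, but the minimum cut has capacity 9.

Given cut capacity: 3 + 2 + 2 + 3 = 10.
Augment In→R3→C→Eg: bottleneck 2, flow now 2.
Augment In→R2→C→Eg: bottleneck 2, flow now 4.
Augment In→D→F→Eg: bottleneck 3, flow now 7.
Augment In→D→C→Eg: bottleneck 2, flow now 9.
No augmenting path remains; maximum flow = 9.
In the residual graph, reachable from In: {In, R3, R2, D, F}.
Min-cut edges: R3→C (2), R2→C (2), D→C (2), F→Eg (3); capacity 2 + 2 + 2 + 3 = 9.
Cut capacity 10 exceeds the max flow 9, so it is not minimum.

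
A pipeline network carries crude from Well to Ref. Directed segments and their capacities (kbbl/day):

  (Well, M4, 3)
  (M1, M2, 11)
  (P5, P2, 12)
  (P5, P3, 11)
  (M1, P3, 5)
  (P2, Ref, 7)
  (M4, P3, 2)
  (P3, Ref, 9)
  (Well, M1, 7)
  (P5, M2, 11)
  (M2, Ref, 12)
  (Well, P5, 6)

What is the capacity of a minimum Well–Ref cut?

15

Augment Well→M4→P3→Ref: bottleneck 2, flow now 2.
Augment Well→P5→P3→Ref: bottleneck 6, flow now 8.
Augment Well→M1→P3→Ref: bottleneck 1, flow now 9.
Augment Well→M1→M2→Ref: bottleneck 6, flow now 15.
No augmenting path remains; maximum flow = 15.
By max-flow min-cut, the minimum cut capacity equals the max flow.
In the residual graph, reachable from Well: {Well, M4}.
Min-cut edges: Well→P5 (6), Well→M1 (7), M4→P3 (2); capacity 6 + 7 + 2 = 15.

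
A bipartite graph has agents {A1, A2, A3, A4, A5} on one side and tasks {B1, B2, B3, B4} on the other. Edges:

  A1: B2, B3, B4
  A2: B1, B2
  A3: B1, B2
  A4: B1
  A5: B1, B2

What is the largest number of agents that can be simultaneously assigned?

3

Unit-capacity flow: source→left, listed edges, right→sink; max matching = max flow.
Augmenting path A1→B2 (+1); matched 1.
Augmenting path A2→B1 (+1); matched 2.
Augmenting path A3→B2→A1→B3 (+1); matched 3.
No augmenting path remains; maximum matching = 3.
König certificate: {A1, B1, B2} is a vertex cover of size 3 (every listed pair touches it), so no matching can be larger.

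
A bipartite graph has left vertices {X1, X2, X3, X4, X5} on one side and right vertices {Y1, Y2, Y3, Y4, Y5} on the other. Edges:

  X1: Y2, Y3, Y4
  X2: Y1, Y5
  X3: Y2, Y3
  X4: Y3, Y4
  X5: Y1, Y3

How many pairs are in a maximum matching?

Unit-capacity flow: source→left, listed edges, right→sink; max matching = max flow.
Augmenting path X1→Y2 (+1); matched 1.
Augmenting path X2→Y1 (+1); matched 2.
Augmenting path X3→Y3 (+1); matched 3.
Augmenting path X4→Y4 (+1); matched 4.
Augmenting path X5→Y1→X2→Y5 (+1); matched 5.
No augmenting path remains; maximum matching = 5.
König certificate: {X1, X2, X3, X4, X5} is a vertex cover of size 5 (every listed pair touches it), so no matching can be larger.

5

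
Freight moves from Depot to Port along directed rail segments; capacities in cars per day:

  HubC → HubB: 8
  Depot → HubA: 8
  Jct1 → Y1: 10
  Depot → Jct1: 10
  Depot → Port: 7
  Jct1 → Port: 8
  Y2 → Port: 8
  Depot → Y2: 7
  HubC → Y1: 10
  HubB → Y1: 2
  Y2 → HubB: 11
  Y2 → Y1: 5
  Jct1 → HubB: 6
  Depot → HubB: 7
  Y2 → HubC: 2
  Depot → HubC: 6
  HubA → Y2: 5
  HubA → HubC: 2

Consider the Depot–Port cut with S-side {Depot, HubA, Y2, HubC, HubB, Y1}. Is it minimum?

No — its capacity is 25, but the minimum cut has capacity 23.

Given cut capacity: 10 + 7 + 8 = 25.
Augment Depot→Port: bottleneck 7, flow now 7.
Augment Depot→Jct1→Port: bottleneck 8, flow now 15.
Augment Depot→Y2→Port: bottleneck 7, flow now 22.
Augment Depot→HubA→Y2→Port: bottleneck 1, flow now 23.
No augmenting path remains; maximum flow = 23.
In the residual graph, reachable from Depot: {Depot, HubA, Jct1, Y2, HubC, HubB, Y1}.
Min-cut edges: Depot→Port (7), Jct1→Port (8), Y2→Port (8); capacity 7 + 8 + 8 = 23.
Cut capacity 25 exceeds the max flow 23, so it is not minimum.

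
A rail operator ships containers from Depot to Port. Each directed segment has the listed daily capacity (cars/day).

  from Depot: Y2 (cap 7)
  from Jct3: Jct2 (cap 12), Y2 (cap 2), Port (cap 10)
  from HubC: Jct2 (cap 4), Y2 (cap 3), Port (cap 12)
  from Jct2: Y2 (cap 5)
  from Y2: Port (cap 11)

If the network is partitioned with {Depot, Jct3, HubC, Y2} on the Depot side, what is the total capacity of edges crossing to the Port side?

Edges leaving {Depot, Jct3, HubC, Y2}: Jct3→Jct2 (12), Jct3→Port (10), HubC→Jct2 (4), HubC→Port (12), Y2→Port (11).
Cut capacity = 12 + 10 + 4 + 12 + 11 = 49.

49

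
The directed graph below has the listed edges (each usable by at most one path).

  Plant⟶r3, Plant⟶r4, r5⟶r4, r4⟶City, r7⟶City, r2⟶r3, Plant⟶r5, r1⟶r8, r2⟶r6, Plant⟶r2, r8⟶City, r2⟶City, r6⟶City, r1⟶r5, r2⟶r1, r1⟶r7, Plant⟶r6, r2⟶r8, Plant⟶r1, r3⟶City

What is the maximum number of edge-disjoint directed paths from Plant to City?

5

Assign every edge capacity 1; by Menger, the answer equals the max flow.
Path Plant→r2→City (+1); total 1.
Path Plant→r3→City (+1); total 2.
Path Plant→r4→City (+1); total 3.
Path Plant→r6→City (+1); total 4.
Path Plant→r1→r7→City (+1); total 5.
No residual Plant→City path; max flow = 5.
Certifying cut of size 5: {Plant→r1, Plant→r2, Plant→r3, Plant→r6, r4→City}.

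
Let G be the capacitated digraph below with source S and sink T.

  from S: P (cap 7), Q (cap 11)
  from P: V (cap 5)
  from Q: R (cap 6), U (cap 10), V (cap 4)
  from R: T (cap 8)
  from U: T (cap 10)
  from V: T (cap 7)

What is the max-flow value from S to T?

16

Augment S→P→V→T: bottleneck 5, flow now 5.
Augment S→Q→R→T: bottleneck 6, flow now 11.
Augment S→Q→U→T: bottleneck 5, flow now 16.
No augmenting path remains; maximum flow = 16.
In the residual graph, reachable from S: {S, P}.
Min-cut edges: S→Q (11), P→V (5); capacity 11 + 5 = 16.
This cut is saturated, so no flow can exceed 16.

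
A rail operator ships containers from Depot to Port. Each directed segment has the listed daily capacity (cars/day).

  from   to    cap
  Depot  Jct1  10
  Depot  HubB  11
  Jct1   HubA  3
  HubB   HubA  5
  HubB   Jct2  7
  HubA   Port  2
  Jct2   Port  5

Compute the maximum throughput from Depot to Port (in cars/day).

7

Augment Depot→Jct1→HubA→Port: bottleneck 2, flow now 2.
Augment Depot→HubB→Jct2→Port: bottleneck 5, flow now 7.
No augmenting path remains; maximum flow = 7.
In the residual graph, reachable from Depot: {Depot, Jct1, HubB, HubA, Jct2}.
Min-cut edges: HubA→Port (2), Jct2→Port (5); capacity 2 + 5 = 7.
This cut is saturated, so no flow can exceed 7.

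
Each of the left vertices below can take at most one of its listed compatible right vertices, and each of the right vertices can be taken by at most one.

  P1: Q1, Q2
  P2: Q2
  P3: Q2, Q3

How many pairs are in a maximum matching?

Unit-capacity flow: source→left, listed edges, right→sink; max matching = max flow.
Augmenting path P1→Q1 (+1); matched 1.
Augmenting path P2→Q2 (+1); matched 2.
Augmenting path P3→Q3 (+1); matched 3.
No augmenting path remains; maximum matching = 3.
König certificate: {P1, P2, P3} is a vertex cover of size 3 (every listed pair touches it), so no matching can be larger.

3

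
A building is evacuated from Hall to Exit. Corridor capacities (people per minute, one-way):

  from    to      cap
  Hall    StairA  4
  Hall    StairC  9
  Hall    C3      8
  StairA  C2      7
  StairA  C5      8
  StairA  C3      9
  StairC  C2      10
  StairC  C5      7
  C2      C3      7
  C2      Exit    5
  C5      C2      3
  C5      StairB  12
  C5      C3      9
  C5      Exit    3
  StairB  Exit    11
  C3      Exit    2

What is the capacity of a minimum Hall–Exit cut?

Augment Hall→C3→Exit: bottleneck 2, flow now 2.
Augment Hall→StairA→C2→Exit: bottleneck 4, flow now 6.
Augment Hall→StairC→C2→Exit: bottleneck 1, flow now 7.
Augment Hall→StairC→C5→Exit: bottleneck 3, flow now 10.
Augment Hall→StairC→C5→StairB→Exit: bottleneck 4, flow now 14.
Augment Hall→StairC→C2→StairA→C5→StairB→Exit: bottleneck 1, flow now 15. (uses reverse residual edge)
No augmenting path remains; maximum flow = 15.
By max-flow min-cut, the minimum cut capacity equals the max flow.
In the residual graph, reachable from Hall: {Hall, C3}.
Min-cut edges: Hall→StairA (4), Hall→StairC (9), C3→Exit (2); capacity 4 + 9 + 2 = 15.

15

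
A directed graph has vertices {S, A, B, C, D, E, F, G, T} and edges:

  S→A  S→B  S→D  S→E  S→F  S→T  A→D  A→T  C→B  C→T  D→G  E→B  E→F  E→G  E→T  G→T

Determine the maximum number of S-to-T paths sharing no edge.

Assign every edge capacity 1; by Menger, the answer equals the max flow.
Path S→T (+1); total 1.
Path S→A→T (+1); total 2.
Path S→E→T (+1); total 3.
Path S→D→G→T (+1); total 4.
No residual S→T path; max flow = 4.
Certifying cut of size 4: {S→A, S→D, S→E, S→T}.

4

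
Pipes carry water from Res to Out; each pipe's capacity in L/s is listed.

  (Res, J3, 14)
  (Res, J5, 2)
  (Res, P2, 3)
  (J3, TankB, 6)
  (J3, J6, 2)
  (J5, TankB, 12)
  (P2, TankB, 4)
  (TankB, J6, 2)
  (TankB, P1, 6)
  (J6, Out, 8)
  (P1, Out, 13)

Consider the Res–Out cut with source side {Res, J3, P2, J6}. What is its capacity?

20

Edges leaving {Res, J3, P2, J6}: Res→J5 (2), J3→TankB (6), P2→TankB (4), J6→Out (8).
Cut capacity = 2 + 6 + 4 + 8 = 20.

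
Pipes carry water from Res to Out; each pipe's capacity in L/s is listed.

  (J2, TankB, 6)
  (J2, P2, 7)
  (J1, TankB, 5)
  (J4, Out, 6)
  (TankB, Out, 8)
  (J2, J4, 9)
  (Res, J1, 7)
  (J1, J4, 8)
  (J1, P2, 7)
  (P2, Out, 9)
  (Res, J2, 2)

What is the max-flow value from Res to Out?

9

Augment Res→J1→J4→Out: bottleneck 6, flow now 6.
Augment Res→J1→TankB→Out: bottleneck 1, flow now 7.
Augment Res→J2→TankB→Out: bottleneck 2, flow now 9.
No augmenting path remains; maximum flow = 9.
In the residual graph, reachable from Res: {Res}.
Min-cut edges: Res→J1 (7), Res→J2 (2); capacity 7 + 2 = 9.
This cut is saturated, so no flow can exceed 9.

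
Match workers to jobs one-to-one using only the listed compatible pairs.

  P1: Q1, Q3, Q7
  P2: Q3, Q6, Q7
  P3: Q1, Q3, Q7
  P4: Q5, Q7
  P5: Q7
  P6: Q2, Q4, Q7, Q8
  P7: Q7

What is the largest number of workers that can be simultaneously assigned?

Unit-capacity flow: source→left, listed edges, right→sink; max matching = max flow.
Augmenting path P1→Q1 (+1); matched 1.
Augmenting path P2→Q3 (+1); matched 2.
Augmenting path P3→Q7 (+1); matched 3.
Augmenting path P4→Q5 (+1); matched 4.
Augmenting path P6→Q2 (+1); matched 5.
Augmenting path P5→Q7→P3→Q3→P2→Q6 (+1); matched 6.
No augmenting path remains; maximum matching = 6.
König certificate: {P1, P2, P3, P4, P6, Q7} is a vertex cover of size 6 (every listed pair touches it), so no matching can be larger.

6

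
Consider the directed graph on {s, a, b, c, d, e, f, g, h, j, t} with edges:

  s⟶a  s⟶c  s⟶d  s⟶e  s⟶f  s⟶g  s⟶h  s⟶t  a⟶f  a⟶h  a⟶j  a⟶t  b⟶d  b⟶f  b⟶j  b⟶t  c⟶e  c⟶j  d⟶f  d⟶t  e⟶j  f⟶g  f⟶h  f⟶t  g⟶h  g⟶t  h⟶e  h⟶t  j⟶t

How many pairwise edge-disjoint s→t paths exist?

7

Assign every edge capacity 1; by Menger, the answer equals the max flow.
Path s→t (+1); total 1.
Path s→a→t (+1); total 2.
Path s→d→t (+1); total 3.
Path s→f→t (+1); total 4.
Path s→g→t (+1); total 5.
Path s→h→t (+1); total 6.
Path s→c→j→t (+1); total 7.
No residual s→t path; max flow = 7.
Certifying cut of size 7: {j→t, s→a, s→d, s→f, s→g, s→h, s→t}.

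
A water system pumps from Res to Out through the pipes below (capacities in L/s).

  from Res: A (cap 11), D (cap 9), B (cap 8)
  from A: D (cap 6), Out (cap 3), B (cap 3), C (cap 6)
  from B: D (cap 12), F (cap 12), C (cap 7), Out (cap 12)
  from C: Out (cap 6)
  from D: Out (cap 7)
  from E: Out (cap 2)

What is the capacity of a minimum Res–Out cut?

Augment Res→A→Out: bottleneck 3, flow now 3.
Augment Res→B→Out: bottleneck 8, flow now 11.
Augment Res→D→Out: bottleneck 7, flow now 18.
Augment Res→A→B→Out: bottleneck 3, flow now 21.
Augment Res→A→C→Out: bottleneck 5, flow now 26.
No augmenting path remains; maximum flow = 26.
By max-flow min-cut, the minimum cut capacity equals the max flow.
In the residual graph, reachable from Res: {Res, D}.
Min-cut edges: Res→A (11), Res→B (8), D→Out (7); capacity 11 + 8 + 7 = 26.

26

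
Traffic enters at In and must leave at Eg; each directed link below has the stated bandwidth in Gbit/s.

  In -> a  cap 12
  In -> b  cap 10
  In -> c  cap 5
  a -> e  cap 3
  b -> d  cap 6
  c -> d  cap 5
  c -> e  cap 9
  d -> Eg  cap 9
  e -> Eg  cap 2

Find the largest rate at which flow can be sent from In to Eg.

11

Augment In→a→e→Eg: bottleneck 2, flow now 2.
Augment In→b→d→Eg: bottleneck 6, flow now 8.
Augment In→c→d→Eg: bottleneck 3, flow now 11.
No augmenting path remains; maximum flow = 11.
In the residual graph, reachable from In: {In, a, b, c, d, e}.
Min-cut edges: d→Eg (9), e→Eg (2); capacity 9 + 2 = 11.
This cut is saturated, so no flow can exceed 11.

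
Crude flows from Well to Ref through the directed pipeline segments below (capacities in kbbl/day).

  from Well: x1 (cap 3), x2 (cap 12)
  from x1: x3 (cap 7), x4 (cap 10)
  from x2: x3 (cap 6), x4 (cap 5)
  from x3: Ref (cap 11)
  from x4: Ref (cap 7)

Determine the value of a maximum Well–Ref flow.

14

Augment Well→x1→x3→Ref: bottleneck 3, flow now 3.
Augment Well→x2→x3→Ref: bottleneck 6, flow now 9.
Augment Well→x2→x4→Ref: bottleneck 5, flow now 14.
No augmenting path remains; maximum flow = 14.
In the residual graph, reachable from Well: {Well, x2}.
Min-cut edges: Well→x1 (3), x2→x3 (6), x2→x4 (5); capacity 3 + 6 + 5 = 14.
This cut is saturated, so no flow can exceed 14.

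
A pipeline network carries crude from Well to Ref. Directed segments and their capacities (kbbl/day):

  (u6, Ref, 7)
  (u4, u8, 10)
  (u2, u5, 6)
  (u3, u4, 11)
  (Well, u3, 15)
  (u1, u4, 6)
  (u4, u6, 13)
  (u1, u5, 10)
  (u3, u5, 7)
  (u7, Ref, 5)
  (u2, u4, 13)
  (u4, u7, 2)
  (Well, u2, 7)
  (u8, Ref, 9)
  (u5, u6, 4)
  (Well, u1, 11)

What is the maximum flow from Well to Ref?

18

Augment Well→u1→u4→u6→Ref: bottleneck 6, flow now 6.
Augment Well→u1→u5→u6→Ref: bottleneck 1, flow now 7.
Augment Well→u2→u4→u7→Ref: bottleneck 2, flow now 9.
Augment Well→u2→u4→u8→Ref: bottleneck 5, flow now 14.
Augment Well→u3→u4→u8→Ref: bottleneck 4, flow now 18.
No augmenting path remains; maximum flow = 18.
In the residual graph, reachable from Well: {Well, u1, u2, u3, u4, u5, u6, u8}.
Min-cut edges: u4→u7 (2), u6→Ref (7), u8→Ref (9); capacity 2 + 7 + 9 = 18.
This cut is saturated, so no flow can exceed 18.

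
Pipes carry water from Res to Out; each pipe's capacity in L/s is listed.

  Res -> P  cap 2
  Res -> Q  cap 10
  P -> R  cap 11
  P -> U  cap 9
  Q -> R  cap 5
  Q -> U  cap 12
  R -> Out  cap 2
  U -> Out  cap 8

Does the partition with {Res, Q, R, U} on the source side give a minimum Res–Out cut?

Given cut capacity: 2 + 2 + 8 = 12.
Augment Res→P→R→Out: bottleneck 2, flow now 2.
Augment Res→Q→U→Out: bottleneck 8, flow now 10.
No augmenting path remains; maximum flow = 10.
In the residual graph, reachable from Res: {Res, P, Q, R, U}.
Min-cut edges: R→Out (2), U→Out (8); capacity 2 + 8 = 10.
Cut capacity 12 exceeds the max flow 10, so it is not minimum.

No — its capacity is 12, but the minimum cut has capacity 10.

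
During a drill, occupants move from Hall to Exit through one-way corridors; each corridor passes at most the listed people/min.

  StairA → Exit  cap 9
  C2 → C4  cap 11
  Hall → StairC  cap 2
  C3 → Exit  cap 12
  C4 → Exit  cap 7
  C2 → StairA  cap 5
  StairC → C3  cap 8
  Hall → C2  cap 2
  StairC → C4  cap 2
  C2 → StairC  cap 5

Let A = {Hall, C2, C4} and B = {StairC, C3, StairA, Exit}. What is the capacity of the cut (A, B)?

Edges leaving {Hall, C2, C4}: Hall→StairC (2), C2→StairC (5), C2→StairA (5), C4→Exit (7).
Cut capacity = 2 + 5 + 5 + 7 = 19.

19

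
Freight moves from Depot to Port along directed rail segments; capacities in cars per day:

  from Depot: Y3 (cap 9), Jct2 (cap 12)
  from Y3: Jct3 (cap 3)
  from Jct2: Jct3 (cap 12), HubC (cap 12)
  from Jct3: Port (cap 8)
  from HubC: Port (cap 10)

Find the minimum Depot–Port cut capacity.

Augment Depot→Y3→Jct3→Port: bottleneck 3, flow now 3.
Augment Depot→Jct2→Jct3→Port: bottleneck 5, flow now 8.
Augment Depot→Jct2→HubC→Port: bottleneck 7, flow now 15.
No augmenting path remains; maximum flow = 15.
By max-flow min-cut, the minimum cut capacity equals the max flow.
In the residual graph, reachable from Depot: {Depot, Y3}.
Min-cut edges: Depot→Jct2 (12), Y3→Jct3 (3); capacity 12 + 3 = 15.

15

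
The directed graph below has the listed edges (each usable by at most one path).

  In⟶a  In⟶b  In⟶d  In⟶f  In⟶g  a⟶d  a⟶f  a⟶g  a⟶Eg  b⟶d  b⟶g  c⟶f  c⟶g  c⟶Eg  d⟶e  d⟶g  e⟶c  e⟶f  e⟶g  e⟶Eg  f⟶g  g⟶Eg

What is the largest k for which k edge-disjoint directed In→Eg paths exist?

Assign every edge capacity 1; by Menger, the answer equals the max flow.
Path In→a→Eg (+1); total 1.
Path In→g→Eg (+1); total 2.
Path In→d→e→Eg (+1); total 3.
No residual In→Eg path; max flow = 3.
Certifying cut of size 3: {In→a, d→e, g→Eg}.

3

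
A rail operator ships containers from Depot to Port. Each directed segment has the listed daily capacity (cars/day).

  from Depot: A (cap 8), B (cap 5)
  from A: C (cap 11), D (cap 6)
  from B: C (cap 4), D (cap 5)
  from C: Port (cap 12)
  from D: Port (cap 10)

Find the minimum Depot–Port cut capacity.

13

Augment Depot→A→C→Port: bottleneck 8, flow now 8.
Augment Depot→B→C→Port: bottleneck 4, flow now 12.
Augment Depot→B→D→Port: bottleneck 1, flow now 13.
No augmenting path remains; maximum flow = 13.
By max-flow min-cut, the minimum cut capacity equals the max flow.
In the residual graph, reachable from Depot: {Depot}.
Min-cut edges: Depot→A (8), Depot→B (5); capacity 8 + 5 = 13.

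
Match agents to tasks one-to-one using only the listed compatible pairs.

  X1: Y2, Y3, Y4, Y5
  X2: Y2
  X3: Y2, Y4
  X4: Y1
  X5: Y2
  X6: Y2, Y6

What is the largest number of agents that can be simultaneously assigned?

5

Unit-capacity flow: source→left, listed edges, right→sink; max matching = max flow.
Augmenting path X1→Y2 (+1); matched 1.
Augmenting path X3→Y4 (+1); matched 2.
Augmenting path X4→Y1 (+1); matched 3.
Augmenting path X6→Y6 (+1); matched 4.
Augmenting path X2→Y2→X1→Y3 (+1); matched 5.
No augmenting path remains; maximum matching = 5.
König certificate: {X1, X3, X4, X6, Y2} is a vertex cover of size 5 (every listed pair touches it), so no matching can be larger.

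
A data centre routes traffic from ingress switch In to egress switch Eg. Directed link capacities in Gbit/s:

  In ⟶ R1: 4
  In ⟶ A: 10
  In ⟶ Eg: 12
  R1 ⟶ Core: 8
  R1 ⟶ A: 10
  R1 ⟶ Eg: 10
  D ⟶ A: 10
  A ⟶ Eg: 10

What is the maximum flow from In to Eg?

26

Augment In→Eg: bottleneck 12, flow now 12.
Augment In→R1→Eg: bottleneck 4, flow now 16.
Augment In→A→Eg: bottleneck 10, flow now 26.
No augmenting path remains; maximum flow = 26.
In the residual graph, reachable from In: {In}.
Min-cut edges: In→R1 (4), In→A (10), In→Eg (12); capacity 4 + 10 + 12 = 26.
This cut is saturated, so no flow can exceed 26.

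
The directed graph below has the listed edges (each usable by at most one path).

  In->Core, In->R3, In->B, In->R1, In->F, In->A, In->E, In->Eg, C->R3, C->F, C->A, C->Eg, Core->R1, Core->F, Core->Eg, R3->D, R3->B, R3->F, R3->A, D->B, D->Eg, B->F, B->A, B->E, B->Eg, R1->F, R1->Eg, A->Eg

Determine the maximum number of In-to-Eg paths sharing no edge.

6

Assign every edge capacity 1; by Menger, the answer equals the max flow.
Path In→Eg (+1); total 1.
Path In→Core→Eg (+1); total 2.
Path In→B→Eg (+1); total 3.
Path In→R1→Eg (+1); total 4.
Path In→A→Eg (+1); total 5.
Path In→R3→D→Eg (+1); total 6.
No residual In→Eg path; max flow = 6.
Certifying cut of size 6: {In→A, In→B, In→Core, In→Eg, In→R1, In→R3}.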